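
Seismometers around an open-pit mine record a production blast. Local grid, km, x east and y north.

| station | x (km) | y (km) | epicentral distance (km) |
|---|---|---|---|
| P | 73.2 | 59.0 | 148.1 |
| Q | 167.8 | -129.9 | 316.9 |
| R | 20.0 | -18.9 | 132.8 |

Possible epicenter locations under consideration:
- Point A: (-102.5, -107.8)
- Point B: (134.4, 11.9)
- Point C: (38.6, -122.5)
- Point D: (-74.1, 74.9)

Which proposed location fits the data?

For each candidate, compare |candidate − station| to the reported distance:
Point A: residuals P 94.2, Q 45.7, R 18.6 → max 94.2 km
Point B: residuals P 70.9, Q 171.2, R 14.3 → max 171.2 km
Point C: residuals P 36.7, Q 187.5, R 27.5 → max 187.5 km
Point D: residuals P 0.1, Q 0.1, R 0.1 → max 0.1 km
Only Point D has all residuals ≈ 0.

Point D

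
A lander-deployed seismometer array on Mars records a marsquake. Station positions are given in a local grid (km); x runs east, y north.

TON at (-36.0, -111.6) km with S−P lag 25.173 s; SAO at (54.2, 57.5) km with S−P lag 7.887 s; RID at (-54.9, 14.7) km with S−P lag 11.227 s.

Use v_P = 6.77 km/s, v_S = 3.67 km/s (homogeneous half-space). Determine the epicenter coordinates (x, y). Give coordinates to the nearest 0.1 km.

x ≈ -1.6 km, y ≈ 87.2 km

Distance from S−P lag: d = Δt · v_P v_S / (v_P − v_S) = Δt · (6.77·3.67)/(6.77−3.67) ≈ 8.0148·Δt.
So d_TON = 201.76, d_SAO = 63.21, d_RID = 89.98 km.
Circle about each station: (x + 36.0)² + (y + 111.6)² = 201.76²; (x − 54.2)² + (y − 57.5)² = 63.21²; (x + 54.9)² + (y − 14.7)² = 89.98².
Subtracting the TON equation from the SAO and RID equations removes the quadratic terms:
180.4 x + 338.2 y = 29204.92
-37.8 x + 252.6 y = 22090.24
Solving the 2×2 system: x ≈ -1.6, y ≈ 87.2 km.
Check against TON (with the unrounded x, y): √((x + 36.0)²+(y + 111.6)²) = 201.76 ≈ 201.76 km. ✓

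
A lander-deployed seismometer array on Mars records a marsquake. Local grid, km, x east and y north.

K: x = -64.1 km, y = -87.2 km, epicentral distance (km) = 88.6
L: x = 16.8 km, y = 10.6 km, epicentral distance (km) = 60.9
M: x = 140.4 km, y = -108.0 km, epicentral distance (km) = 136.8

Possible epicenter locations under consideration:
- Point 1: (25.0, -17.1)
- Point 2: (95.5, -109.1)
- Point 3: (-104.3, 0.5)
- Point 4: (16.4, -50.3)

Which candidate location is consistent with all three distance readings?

For each candidate, compare |candidate − station| to the reported distance:
Point 1: residuals K 24.8, L 32.0, M 10.1 → max 32.0 km
Point 2: residuals K 72.5, L 82.4, M 91.9 → max 91.9 km
Point 3: residuals K 7.9, L 60.6, M 130.9 → max 130.9 km
Point 4: residuals K 0.0, L 0.0, M 0.0 → max 0.0 km
Only Point 4 has all residuals ≈ 0.

Point 4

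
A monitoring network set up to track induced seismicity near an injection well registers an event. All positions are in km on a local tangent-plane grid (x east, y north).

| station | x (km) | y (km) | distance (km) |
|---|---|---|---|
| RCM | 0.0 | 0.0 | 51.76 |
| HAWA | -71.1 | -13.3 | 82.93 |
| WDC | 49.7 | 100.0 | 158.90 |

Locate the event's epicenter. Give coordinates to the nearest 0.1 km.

Circle about each station: x² + y² = 51.76²; (x + 71.1)² + (y + 13.3)² = 82.93²; (x − 49.7)² + (y − 100.0)² = 158.90².
Subtracting pairs of circle equations eliminates x²+y² and gives linear equations (the radical axes):
-142.2 x − 26.6 y = 1033.81
99.4 x + 200.0 y = -10100.02
Solving the 2×2 system: x ≈ 2.4, y ≈ -51.7 km.

(2.4, -51.7)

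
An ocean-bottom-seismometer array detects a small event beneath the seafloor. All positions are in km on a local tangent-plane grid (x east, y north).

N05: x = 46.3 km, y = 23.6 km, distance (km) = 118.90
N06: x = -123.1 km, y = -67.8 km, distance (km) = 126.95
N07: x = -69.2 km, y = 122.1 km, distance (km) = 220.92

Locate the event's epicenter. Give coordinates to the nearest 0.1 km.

x ≈ 2.4 km, y ≈ -86.9 km

Circle about each station: (x − 46.3)² + (y − 23.6)² = 118.90²; (x + 123.1)² + (y + 67.8)² = 126.95²; (x + 69.2)² + (y − 122.1)² = 220.92².
Subtracting the N05 equation from the N06 and N07 equations removes the quadratic terms:
-338.8 x − 182.8 y = 15070.71
-231.0 x + 197.0 y = -17672.04
Solving the 2×2 system: x ≈ 2.4, y ≈ -86.9 km.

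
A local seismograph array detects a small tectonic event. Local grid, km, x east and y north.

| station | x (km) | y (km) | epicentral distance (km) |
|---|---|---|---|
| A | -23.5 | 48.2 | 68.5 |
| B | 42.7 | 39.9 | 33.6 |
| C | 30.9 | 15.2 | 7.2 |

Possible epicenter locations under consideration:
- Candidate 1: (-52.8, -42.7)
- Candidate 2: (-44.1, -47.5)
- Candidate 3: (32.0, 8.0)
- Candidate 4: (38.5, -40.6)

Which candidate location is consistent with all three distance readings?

For each candidate, compare |candidate − station| to the reported distance:
Candidate 1: residuals A 27.0, B 92.7, C 94.6 → max 94.6 km
Candidate 2: residuals A 29.4, B 89.6, C 90.6 → max 90.6 km
Candidate 3: residuals A 0.0, B 0.0, C 0.1 → max 0.1 km
Candidate 4: residuals A 39.8, B 47.0, C 49.1 → max 49.1 km
Only Candidate 3 has all residuals ≈ 0.

Candidate 3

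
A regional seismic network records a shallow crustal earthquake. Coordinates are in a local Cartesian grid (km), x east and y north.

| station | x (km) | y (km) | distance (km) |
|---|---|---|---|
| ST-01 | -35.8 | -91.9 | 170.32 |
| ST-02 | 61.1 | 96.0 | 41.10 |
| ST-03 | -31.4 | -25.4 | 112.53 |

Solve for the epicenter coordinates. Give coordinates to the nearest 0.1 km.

Circle about each station: (x + 35.8)² + (y + 91.9)² = 170.32²; (x − 61.1)² + (y − 96.0)² = 41.10²; (x + 31.4)² + (y + 25.4)² = 112.53².
Subtracting pairs of circle equations eliminates x²+y² and gives linear equations (the radical axes):
193.8 x + 375.8 y = 30541.65
8.8 x + 133.0 y = 8249.77
Solving the 2×2 system: x ≈ 42.8, y ≈ 59.2 km.

x ≈ 42.8 km, y ≈ 59.2 km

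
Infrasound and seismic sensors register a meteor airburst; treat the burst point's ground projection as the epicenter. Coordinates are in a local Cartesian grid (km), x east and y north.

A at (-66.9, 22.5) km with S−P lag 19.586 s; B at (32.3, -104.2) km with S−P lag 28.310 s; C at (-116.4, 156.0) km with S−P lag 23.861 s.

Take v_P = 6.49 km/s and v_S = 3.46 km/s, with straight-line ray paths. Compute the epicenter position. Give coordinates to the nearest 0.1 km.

Distance from S−P lag: d = Δt · v_P v_S / (v_P − v_S) = Δt · (6.49·3.46)/(6.49−3.46) ≈ 7.4110·Δt.
So d_A = 145.15, d_B = 209.81, d_C = 176.83 km.
Circle about each station: (x + 66.9)² + (y − 22.5)² = 145.15²; (x − 32.3)² + (y + 104.2)² = 209.81²; (x + 116.4)² + (y − 156.0)² = 176.83².
Subtracting pairs of circle equations eliminates x²+y² and gives linear equations (the radical axes):
198.4 x − 253.4 y = -16032.64
-99.0 x + 267.0 y = 22702.77
Solving the 2×2 system: x ≈ 52.8, y ≈ 104.6 km.
Check against A (with the unrounded x, y): √((x + 66.9)²+(y − 22.5)²) = 145.15 ≈ 145.15 km. ✓

(52.8, 104.6)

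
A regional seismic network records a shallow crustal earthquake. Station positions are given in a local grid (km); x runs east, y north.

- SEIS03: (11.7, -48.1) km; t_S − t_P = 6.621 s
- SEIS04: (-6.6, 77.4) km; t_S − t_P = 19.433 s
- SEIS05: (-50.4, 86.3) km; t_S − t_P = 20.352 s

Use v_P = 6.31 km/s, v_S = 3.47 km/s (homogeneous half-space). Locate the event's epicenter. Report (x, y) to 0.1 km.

Distance from S−P lag: d = Δt · v_P v_S / (v_P − v_S) = Δt · (6.31·3.47)/(6.31−3.47) ≈ 7.7098·Δt.
So d_SEIS03 = 51.05, d_SEIS04 = 149.82, d_SEIS05 = 156.91 km.
Circle about each station: (x − 11.7)² + (y + 48.1)² = 51.05²; (x + 6.6)² + (y − 77.4)² = 149.82²; (x + 50.4)² + (y − 86.3)² = 156.91².
Subtracting the SEIS03 equation from the SEIS04 and SEIS05 equations removes the quadratic terms:
-36.6 x + 251.0 y = -16256.11
-124.2 x + 268.8 y = -14477.30
Solving the 2×2 system: x ≈ -34.5, y ≈ -69.8 km.
Check against SEIS03 (with the unrounded x, y): √((x − 11.7)²+(y + 48.1)²) = 51.03 ≈ 51.05 km. ✓

-34.5 km east, -69.8 km north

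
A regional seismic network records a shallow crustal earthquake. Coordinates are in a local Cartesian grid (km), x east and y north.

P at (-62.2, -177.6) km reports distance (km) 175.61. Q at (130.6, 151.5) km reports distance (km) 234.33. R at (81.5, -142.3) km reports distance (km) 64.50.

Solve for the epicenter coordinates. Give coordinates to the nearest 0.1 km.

(82.3, -77.8)

Circle about each station: (x + 62.2)² + (y + 177.6)² = 175.61²; (x − 130.6)² + (y − 151.5)² = 234.33²; (x − 81.5)² + (y + 142.3)² = 64.50².
Subtracting the P equation from the Q and R equations removes the quadratic terms:
385.6 x + 658.2 y = -19473.67
287.4 x + 70.6 y = 18159.56
Solving the 2×2 system: x ≈ 82.3, y ≈ -77.8 km.
Check against P (with the unrounded x, y): √((x + 62.2)²+(y + 177.6)²) = 175.61 ≈ 175.61 km. ✓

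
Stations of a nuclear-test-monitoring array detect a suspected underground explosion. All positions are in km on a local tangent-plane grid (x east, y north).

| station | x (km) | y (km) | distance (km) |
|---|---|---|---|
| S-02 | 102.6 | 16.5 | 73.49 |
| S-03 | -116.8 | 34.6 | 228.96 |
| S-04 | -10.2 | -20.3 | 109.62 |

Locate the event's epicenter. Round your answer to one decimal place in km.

x ≈ 93.3 km, y ≈ -56.4 km

Circle about each station: (x − 102.6)² + (y − 16.5)² = 73.49²; (x + 116.8)² + (y − 34.6)² = 228.96²; (x + 10.2)² + (y + 20.3)² = 109.62².
Subtracting pairs of circle equations eliminates x²+y² and gives linear equations (the radical axes):
-438.8 x + 36.2 y = -42981.51
-225.6 x − 73.6 y = -16898.64
Solving the 2×2 system: x ≈ 93.3, y ≈ -56.4 km.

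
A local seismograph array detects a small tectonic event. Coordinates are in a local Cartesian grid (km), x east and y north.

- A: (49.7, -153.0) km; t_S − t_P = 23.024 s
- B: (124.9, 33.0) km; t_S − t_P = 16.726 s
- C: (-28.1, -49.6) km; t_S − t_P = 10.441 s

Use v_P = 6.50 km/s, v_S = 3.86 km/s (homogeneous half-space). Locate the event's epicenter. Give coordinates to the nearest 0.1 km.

x ≈ -33.2 km, y ≈ 49.5 km

Distance from S−P lag: d = Δt · v_P v_S / (v_P − v_S) = Δt · (6.50·3.86)/(6.50−3.86) ≈ 9.5038·Δt.
So d_A = 218.82, d_B = 158.96, d_C = 99.23 km.
Circle about each station: (x − 49.7)² + (y + 153.0)² = 218.82²; (x − 124.9)² + (y − 33.0)² = 158.96²; (x + 28.1)² + (y + 49.6)² = 99.23².
Subtracting the A equation from the B and C equations removes the quadratic terms:
150.4 x + 372.0 y = 13423.83
-155.6 x + 206.8 y = 15406.28
Solving the 2×2 system: x ≈ -33.2, y ≈ 49.5 km.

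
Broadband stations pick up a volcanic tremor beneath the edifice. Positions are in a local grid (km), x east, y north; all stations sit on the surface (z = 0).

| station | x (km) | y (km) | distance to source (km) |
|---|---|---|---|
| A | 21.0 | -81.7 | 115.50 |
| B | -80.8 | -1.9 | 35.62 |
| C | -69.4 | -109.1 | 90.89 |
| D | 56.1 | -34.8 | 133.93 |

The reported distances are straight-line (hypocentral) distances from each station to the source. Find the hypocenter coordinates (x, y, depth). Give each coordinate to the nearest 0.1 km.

x ≈ -74.3 km, y ≈ -22.8 km, depth ≈ 28.1 km

Each station gives a sphere (x−x_i)² + (y−y_i)² + z² = d_i² (stations at z=0).
Subtracting the A sphere from B and C: z² cancels, leaving linear equations in x and y:
-203.6 x + 159.6 y = 11487.83
-180.8 x − 54.8 y = 14682.54
Solving: x ≈ -74.298, y ≈ -22.802 km (keep extra digits for the depth step; rounded: -74.3, -22.8).
Then from the A sphere: z² = 115.50² − (x − 21.0)² − (y + 81.7)² with x = -74.298, y = -22.802, so z ≈ 28.099 ≈ 28.1 km.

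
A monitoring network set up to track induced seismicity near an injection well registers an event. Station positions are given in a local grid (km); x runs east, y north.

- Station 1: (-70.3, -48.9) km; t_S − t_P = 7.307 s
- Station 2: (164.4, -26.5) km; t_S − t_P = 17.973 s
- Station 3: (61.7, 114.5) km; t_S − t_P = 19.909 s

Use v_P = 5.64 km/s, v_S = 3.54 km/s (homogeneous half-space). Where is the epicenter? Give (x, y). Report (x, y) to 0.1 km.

Distance from S−P lag: d = Δt · v_P v_S / (v_P − v_S) = Δt · (5.64·3.54)/(5.64−3.54) ≈ 9.5074·Δt.
So d_Station 1 = 69.47, d_Station 2 = 170.88, d_Station 3 = 189.28 km.
Circle about each station: (x + 70.3)² + (y + 48.9)² = 69.47²; (x − 164.4)² + (y + 26.5)² = 170.88²; (x − 61.7)² + (y − 114.5)² = 189.28².
Subtracting pairs of circle equations eliminates x²+y² and gives linear equations (the radical axes):
469.4 x + 44.8 y = -3977.58
264.0 x + 326.8 y = -21417.00
Solving the 2×2 system: x ≈ -2.4, y ≈ -63.6 km.

-2.4 km east, -63.6 km north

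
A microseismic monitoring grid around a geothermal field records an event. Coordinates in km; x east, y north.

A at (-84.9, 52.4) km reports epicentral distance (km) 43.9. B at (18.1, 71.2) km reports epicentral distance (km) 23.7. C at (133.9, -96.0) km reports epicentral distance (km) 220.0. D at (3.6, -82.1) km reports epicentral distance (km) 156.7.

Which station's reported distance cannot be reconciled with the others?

Solve using three stations at a time. Using B, C, D (subtract circle equations pairwise → linear system) gives (x, y) ≈ (-5.3, 74.3).
Distances from that point to each station vs reported:
  A: calculated 82.5 vs reported 43.9 → residual 38.6 km
  B: calculated 23.6 vs reported 23.7 → residual 0.1 km
  C: calculated 220.0 vs reported 220.0 → residual 0.0 km
  D: calculated 156.7 vs reported 156.7 → residual 0.0 km
B, C, D are mutually consistent (residuals ≈ 0); A is off by 38.6 km.

A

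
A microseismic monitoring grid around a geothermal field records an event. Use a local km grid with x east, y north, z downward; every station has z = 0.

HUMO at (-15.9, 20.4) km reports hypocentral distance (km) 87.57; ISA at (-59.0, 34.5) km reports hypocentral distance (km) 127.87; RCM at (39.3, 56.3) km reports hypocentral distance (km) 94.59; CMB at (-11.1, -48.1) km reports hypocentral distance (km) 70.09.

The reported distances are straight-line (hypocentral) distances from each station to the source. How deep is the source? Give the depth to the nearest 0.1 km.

Each station gives a sphere (x−x_i)² + (y−y_i)² + z² = d_i² (stations at z=0).
Subtracting the HUMO sphere from ISA and RCM: z² cancels, leaving linear equations in x and y:
-86.2 x + 28.2 y = -4679.95
110.4 x + 71.8 y = 2766.45
Solving: x ≈ 44.508, y ≈ -29.906 km (keep extra digits for the depth step; rounded: 44.5, -29.9).
Then from the HUMO sphere: z² = 87.57² − (x + 15.9)² − (y − 20.4)² with x = 44.508, y = -29.906, so z ≈ 38.583 ≈ 38.6 km.

38.6 km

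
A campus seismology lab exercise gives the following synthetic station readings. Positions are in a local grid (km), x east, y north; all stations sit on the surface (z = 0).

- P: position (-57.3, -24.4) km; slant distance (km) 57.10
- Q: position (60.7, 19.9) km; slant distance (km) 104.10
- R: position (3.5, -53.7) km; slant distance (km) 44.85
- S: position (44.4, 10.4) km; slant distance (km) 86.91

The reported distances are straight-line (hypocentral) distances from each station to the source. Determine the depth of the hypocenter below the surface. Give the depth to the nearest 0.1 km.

Each station gives a sphere (x−x_i)² + (y−y_i)² + z² = d_i² (stations at z=0).
Subtracting the P sphere from Q and R: z² cancels, leaving linear equations in x and y:
236.0 x + 88.6 y = -7374.55
121.6 x − 58.6 y = 266.18
Solving: x ≈ -16.606, y ≈ -39.001 km (keep extra digits for the depth step; rounded: -16.6, -39.0).
Then from the P sphere: z² = 57.10² − (x + 57.3)² − (y + 24.4)² with x = -16.606, y = -39.001, so z ≈ 37.299 ≈ 37.3 km.
Check against S (with the unrounded solution): distance 86.91 ≈ 86.91 km. ✓

depth ≈ 37.3 km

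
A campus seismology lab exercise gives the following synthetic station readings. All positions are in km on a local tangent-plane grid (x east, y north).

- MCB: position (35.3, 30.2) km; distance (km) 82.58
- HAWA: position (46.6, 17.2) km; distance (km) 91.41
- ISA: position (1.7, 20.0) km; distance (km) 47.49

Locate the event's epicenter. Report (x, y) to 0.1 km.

-44.4 km east, 8.6 km north

Circle about each station: (x − 35.3)² + (y − 30.2)² = 82.58²; (x − 46.6)² + (y − 17.2)² = 91.41²; (x − 1.7)² + (y − 20.0)² = 47.49².
Subtracting the MCB equation from the HAWA and ISA equations removes the quadratic terms:
22.6 x − 26.0 y = -1227.06
-67.2 x − 20.4 y = 2808.92
Solving the 2×2 system: x ≈ -44.4, y ≈ 8.6 km.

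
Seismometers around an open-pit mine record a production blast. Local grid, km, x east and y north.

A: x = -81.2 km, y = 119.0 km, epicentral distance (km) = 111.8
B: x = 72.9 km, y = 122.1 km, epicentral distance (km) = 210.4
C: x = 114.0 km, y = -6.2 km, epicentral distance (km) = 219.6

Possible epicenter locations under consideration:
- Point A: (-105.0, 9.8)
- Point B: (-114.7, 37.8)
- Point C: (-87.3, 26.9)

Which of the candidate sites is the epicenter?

For each candidate, compare |candidate − station| to the reported distance:
Point A: residuals A 0.0, B 0.0, C 0.0 → max 0.0 km
Point B: residuals A 24.0, B 4.7, C 13.3 → max 24.0 km
Point C: residuals A 19.5, B 24.0, C 15.6 → max 24.0 km
Only Point A has all residuals ≈ 0.

Point A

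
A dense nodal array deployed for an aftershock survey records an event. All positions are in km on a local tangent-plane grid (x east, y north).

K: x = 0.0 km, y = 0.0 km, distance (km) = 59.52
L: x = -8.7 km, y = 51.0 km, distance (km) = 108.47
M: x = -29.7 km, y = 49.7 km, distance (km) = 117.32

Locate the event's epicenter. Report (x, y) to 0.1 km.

Circle about each station: x² + y² = 59.52²; (x + 8.7)² + (y − 51.0)² = 108.47²; (x + 29.7)² + (y − 49.7)² = 117.32².
Subtracting the K equation from the L and M equations removes the quadratic terms:
-17.4 x + 102.0 y = -5546.42
-59.4 x + 99.4 y = -6869.17
Solving the 2×2 system: x ≈ 34.5, y ≈ -48.5 km.
Check against K (with the unrounded x, y): √(x²+y²) = 59.51 ≈ 59.52 km. ✓

(34.5, -48.5)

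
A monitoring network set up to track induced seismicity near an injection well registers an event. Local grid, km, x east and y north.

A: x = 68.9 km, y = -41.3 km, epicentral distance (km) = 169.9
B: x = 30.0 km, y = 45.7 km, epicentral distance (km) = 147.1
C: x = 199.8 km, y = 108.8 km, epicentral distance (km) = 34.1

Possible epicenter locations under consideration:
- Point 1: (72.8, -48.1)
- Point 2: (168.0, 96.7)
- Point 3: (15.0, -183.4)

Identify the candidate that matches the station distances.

For each candidate, compare |candidate − station| to the reported distance:
Point 1: residuals A 162.1, B 44.0, C 167.8 → max 167.8 km
Point 2: residuals A 0.0, B 0.0, C 0.1 → max 0.1 km
Point 3: residuals A 17.9, B 82.5, C 311.6 → max 311.6 km
Only Point 2 has all residuals ≈ 0.

Point 2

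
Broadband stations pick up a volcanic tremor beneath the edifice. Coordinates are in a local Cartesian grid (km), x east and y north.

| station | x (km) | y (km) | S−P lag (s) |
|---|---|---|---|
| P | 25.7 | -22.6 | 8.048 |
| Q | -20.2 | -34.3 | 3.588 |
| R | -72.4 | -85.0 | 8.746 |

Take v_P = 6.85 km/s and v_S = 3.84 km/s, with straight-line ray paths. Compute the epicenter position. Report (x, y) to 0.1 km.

(-44.1, -14.0)

Distance from S−P lag: d = Δt · v_P v_S / (v_P − v_S) = Δt · (6.85·3.84)/(6.85−3.84) ≈ 8.7389·Δt.
So d_P = 70.33, d_Q = 31.36, d_R = 76.43 km.
Circle about each station: (x − 25.7)² + (y + 22.6)² = 70.33²; (x + 20.2)² + (y + 34.3)² = 31.36²; (x + 72.4)² + (y + 85.0)² = 76.43².
Subtracting pairs of circle equations eliminates x²+y² and gives linear equations (the radical axes):
-91.8 x − 23.4 y = 4376.14
-196.2 x − 124.8 y = 10400.27
Solving the 2×2 system: x ≈ -44.1, y ≈ -14.0 km.
Check against P (with the unrounded x, y): √((x − 25.7)²+(y + 22.6)²) = 70.33 ≈ 70.33 km. ✓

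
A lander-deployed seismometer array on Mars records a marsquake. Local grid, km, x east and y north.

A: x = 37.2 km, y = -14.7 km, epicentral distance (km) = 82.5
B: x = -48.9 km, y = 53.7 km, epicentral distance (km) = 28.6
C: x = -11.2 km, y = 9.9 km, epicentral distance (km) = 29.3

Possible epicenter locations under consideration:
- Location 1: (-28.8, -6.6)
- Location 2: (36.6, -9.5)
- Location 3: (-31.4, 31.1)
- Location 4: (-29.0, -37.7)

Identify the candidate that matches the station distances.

For each candidate, compare |candidate − station| to the reported distance:
Location 1: residuals A 16.0, B 35.0, C 5.2 → max 35.0 km
Location 2: residuals A 77.3, B 77.7, C 22.3 → max 77.7 km
Location 3: residuals A 0.0, B 0.0, C 0.0 → max 0.0 km
Location 4: residuals A 12.4, B 64.9, C 21.5 → max 64.9 km
Only Location 3 has all residuals ≈ 0.

Location 3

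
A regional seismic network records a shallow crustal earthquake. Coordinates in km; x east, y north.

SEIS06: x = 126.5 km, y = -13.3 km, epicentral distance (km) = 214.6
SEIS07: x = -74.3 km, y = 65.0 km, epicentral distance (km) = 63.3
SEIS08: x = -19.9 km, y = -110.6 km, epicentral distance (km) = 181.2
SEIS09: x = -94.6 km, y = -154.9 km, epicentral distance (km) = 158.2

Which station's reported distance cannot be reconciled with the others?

Solve using three stations at a time. Using SEIS06, SEIS07, SEIS09 (subtract circle equations pairwise → linear system) gives (x, y) ≈ (-87.5, 3.1).
Distances from that point to each station vs reported:
  SEIS06: calculated 214.6 vs reported 214.6 → residual 0.0 km
  SEIS07: calculated 63.3 vs reported 63.3 → residual 0.0 km
  SEIS08: calculated 132.3 vs reported 181.2 → residual 48.9 km
  SEIS09: calculated 158.2 vs reported 158.2 → residual 0.0 km
SEIS06, SEIS07, SEIS09 are mutually consistent (residuals ≈ 0); SEIS08 is off by 48.9 km.

SEIS08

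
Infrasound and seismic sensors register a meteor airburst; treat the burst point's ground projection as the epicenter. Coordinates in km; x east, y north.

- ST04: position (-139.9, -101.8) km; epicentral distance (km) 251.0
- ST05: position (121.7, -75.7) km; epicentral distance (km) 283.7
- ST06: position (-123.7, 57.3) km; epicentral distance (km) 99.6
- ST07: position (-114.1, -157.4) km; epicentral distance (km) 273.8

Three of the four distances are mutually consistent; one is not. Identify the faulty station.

ST07

Solve using three stations at a time. Using ST04, ST05, ST06 (subtract circle equations pairwise → linear system) gives (x, y) ≈ (-65.1, 137.8).
Distances from that point to each station vs reported:
  ST04: calculated 251.0 vs reported 251.0 → residual 0.0 km
  ST05: calculated 283.7 vs reported 283.7 → residual 0.0 km
  ST06: calculated 99.5 vs reported 99.6 → residual 0.1 km
  ST07: calculated 299.2 vs reported 273.8 → residual 25.4 km
ST04, ST05, ST06 are mutually consistent (residuals ≈ 0); ST07 is off by 25.4 km.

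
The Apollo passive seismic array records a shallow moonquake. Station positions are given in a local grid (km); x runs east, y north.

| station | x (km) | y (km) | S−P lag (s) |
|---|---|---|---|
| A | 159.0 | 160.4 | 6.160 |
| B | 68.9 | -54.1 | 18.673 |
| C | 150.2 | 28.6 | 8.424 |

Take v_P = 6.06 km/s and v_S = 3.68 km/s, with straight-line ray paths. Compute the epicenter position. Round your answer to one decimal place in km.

Distance from S−P lag: d = Δt · v_P v_S / (v_P − v_S) = Δt · (6.06·3.68)/(6.06−3.68) ≈ 9.3701·Δt.
So d_A = 57.72, d_B = 174.97, d_C = 78.93 km.
Circle about each station: (x − 159.0)² + (y − 160.4)² = 57.72²; (x − 68.9)² + (y + 54.1)² = 174.97²; (x − 150.2)² + (y − 28.6)² = 78.93².
Subtracting pairs of circle equations eliminates x²+y² and gives linear equations (the radical axes):
-180.2 x − 429.0 y = -70618.04
-17.6 x − 263.6 y = -30529.51
Solving the 2×2 system: x ≈ 138.1, y ≈ 106.6 km.

x ≈ 138.1 km, y ≈ 106.6 km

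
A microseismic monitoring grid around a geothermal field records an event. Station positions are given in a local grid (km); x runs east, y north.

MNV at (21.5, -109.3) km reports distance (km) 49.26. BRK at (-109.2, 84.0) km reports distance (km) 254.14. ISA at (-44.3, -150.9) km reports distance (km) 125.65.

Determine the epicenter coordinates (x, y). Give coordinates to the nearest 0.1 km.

(69.2, -97.0)

Circle about each station: (x − 21.5)² + (y + 109.3)² = 49.26²; (x + 109.2)² + (y − 84.0)² = 254.14²; (x + 44.3)² + (y + 150.9)² = 125.65².
Subtracting the MNV equation from the BRK and ISA equations removes the quadratic terms:
-261.4 x + 386.6 y = -55588.69
-131.6 x − 83.2 y = -1036.81
Solving the 2×2 system: x ≈ 69.2, y ≈ -97.0 km.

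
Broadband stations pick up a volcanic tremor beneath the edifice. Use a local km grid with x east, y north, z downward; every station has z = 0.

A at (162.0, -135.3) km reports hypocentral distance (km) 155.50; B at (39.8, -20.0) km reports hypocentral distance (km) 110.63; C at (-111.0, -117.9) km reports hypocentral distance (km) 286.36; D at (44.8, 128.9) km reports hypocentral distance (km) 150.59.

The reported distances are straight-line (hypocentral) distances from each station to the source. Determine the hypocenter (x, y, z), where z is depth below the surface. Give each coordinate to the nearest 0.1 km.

(140.5, 16.1, 28.2)

Each station gives a sphere (x−x_i)² + (y−y_i)² + z² = d_i² (stations at z=0).
Subtracting the A sphere from B and C: z² cancels, leaving linear equations in x and y:
-244.4 x + 230.6 y = -30624.80
-546.0 x + 34.8 y = -76150.48
Solving: x ≈ 140.496, y ≈ 16.099 km (keep extra digits for the depth step; rounded: 140.5, 16.1).
Then from the A sphere: z² = 155.50² − (x − 162.0)² − (y + 135.3)² with x = 140.496, y = 16.099, so z ≈ 28.216 ≈ 28.2 km.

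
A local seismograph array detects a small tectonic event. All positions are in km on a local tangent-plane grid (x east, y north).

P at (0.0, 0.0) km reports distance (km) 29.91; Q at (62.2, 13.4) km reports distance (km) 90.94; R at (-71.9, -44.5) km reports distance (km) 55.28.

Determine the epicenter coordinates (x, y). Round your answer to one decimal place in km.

(-22.5, -19.7)

Circle about each station: x² + y² = 29.91²; (x − 62.2)² + (y − 13.4)² = 90.94²; (x + 71.9)² + (y + 44.5)² = 55.28².
Subtracting pairs of circle equations eliminates x²+y² and gives linear equations (the radical axes):
124.4 x + 26.8 y = -3327.08
-143.8 x − 89.0 y = 4988.59
Solving the 2×2 system: x ≈ -22.5, y ≈ -19.7 km.
Check against P (with the unrounded x, y): √(x²+y²) = 29.90 ≈ 29.91 km. ✓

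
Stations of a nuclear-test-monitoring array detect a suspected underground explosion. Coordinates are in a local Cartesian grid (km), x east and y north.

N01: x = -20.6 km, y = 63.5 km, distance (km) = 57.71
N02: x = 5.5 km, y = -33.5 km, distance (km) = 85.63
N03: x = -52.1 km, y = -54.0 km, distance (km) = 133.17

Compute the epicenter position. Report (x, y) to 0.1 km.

Circle about each station: (x + 20.6)² + (y − 63.5)² = 57.71²; (x − 5.5)² + (y + 33.5)² = 85.63²; (x + 52.1)² + (y + 54.0)² = 133.17².
Subtracting pairs of circle equations eliminates x²+y² and gives linear equations (the radical axes):
52.2 x − 194.0 y = -7306.16
-63.0 x − 235.0 y = -13230.00
Solving the 2×2 system: x ≈ 34.7, y ≈ 47.0 km.

(34.7, 47.0)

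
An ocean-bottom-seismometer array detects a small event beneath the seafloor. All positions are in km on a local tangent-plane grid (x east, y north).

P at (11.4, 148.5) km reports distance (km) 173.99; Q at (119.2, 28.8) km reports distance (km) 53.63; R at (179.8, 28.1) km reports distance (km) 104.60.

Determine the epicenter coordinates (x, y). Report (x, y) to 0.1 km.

Circle about each station: (x − 11.4)² + (y − 148.5)² = 173.99²; (x − 119.2)² + (y − 28.8)² = 53.63²; (x − 179.8)² + (y − 28.1)² = 104.60².
Subtracting pairs of circle equations eliminates x²+y² and gives linear equations (the radical axes):
215.6 x − 239.4 y = 20252.21
336.8 x − 240.8 y = 30266.80
Solving the 2×2 system: x ≈ 82.5, y ≈ -10.3 km.
Check against P (with the unrounded x, y): √((x − 11.4)²+(y − 148.5)²) = 173.98 ≈ 173.99 km. ✓

x ≈ 82.5 km, y ≈ -10.3 km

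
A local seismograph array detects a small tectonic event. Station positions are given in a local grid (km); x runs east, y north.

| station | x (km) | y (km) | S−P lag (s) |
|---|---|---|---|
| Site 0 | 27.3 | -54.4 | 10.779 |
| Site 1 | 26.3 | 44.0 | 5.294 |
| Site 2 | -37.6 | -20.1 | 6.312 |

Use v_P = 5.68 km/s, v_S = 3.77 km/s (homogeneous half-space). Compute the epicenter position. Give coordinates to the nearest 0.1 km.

-32.7 km east, 50.5 km north

Distance from S−P lag: d = Δt · v_P v_S / (v_P − v_S) = Δt · (5.68·3.77)/(5.68−3.77) ≈ 11.2113·Δt.
So d_Site 0 = 120.85, d_Site 1 = 59.35, d_Site 2 = 70.77 km.
Circle about each station: (x − 27.3)² + (y + 54.4)² = 120.85²; (x − 26.3)² + (y − 44.0)² = 59.35²; (x + 37.6)² + (y + 20.1)² = 70.77².
Subtracting pairs of circle equations eliminates x²+y² and gives linear equations (the radical axes):
-2.0 x + 196.8 y = 10005.34
-129.8 x + 68.6 y = 7709.45
Solving the 2×2 system: x ≈ -32.7, y ≈ 50.5 km.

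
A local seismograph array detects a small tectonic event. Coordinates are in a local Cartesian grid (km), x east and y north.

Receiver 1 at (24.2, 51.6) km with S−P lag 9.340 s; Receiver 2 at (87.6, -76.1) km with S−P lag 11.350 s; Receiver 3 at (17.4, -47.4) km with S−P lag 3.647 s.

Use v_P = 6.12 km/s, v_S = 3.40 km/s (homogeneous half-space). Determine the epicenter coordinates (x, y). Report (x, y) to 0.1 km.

x ≈ 21.5 km, y ≈ -19.8 km

Distance from S−P lag: d = Δt · v_P v_S / (v_P − v_S) = Δt · (6.12·3.40)/(6.12−3.40) ≈ 7.6500·Δt.
So d_Receiver 1 = 71.45, d_Receiver 2 = 86.83, d_Receiver 3 = 27.90 km.
Circle about each station: (x − 24.2)² + (y − 51.6)² = 71.45²; (x − 87.6)² + (y + 76.1)² = 86.83²; (x − 17.4)² + (y + 47.4)² = 27.90².
Subtracting the Receiver 1 equation from the Receiver 2 and Receiver 3 equations removes the quadratic terms:
126.8 x − 255.4 y = 7782.42
-13.6 x − 198.0 y = 3628.01
Solving the 2×2 system: x ≈ 21.5, y ≈ -19.8 km.
Check against Receiver 1 (with the unrounded x, y): √((x − 24.2)²+(y − 51.6)²) = 71.45 ≈ 71.45 km. ✓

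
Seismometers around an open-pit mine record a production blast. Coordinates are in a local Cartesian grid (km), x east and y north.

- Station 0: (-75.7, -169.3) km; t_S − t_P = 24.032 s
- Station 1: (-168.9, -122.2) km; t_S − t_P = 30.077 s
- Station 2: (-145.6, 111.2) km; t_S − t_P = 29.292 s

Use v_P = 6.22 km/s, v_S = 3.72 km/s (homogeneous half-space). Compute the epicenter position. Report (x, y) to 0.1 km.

90.7 km east, -21.7 km north

Distance from S−P lag: d = Δt · v_P v_S / (v_P − v_S) = Δt · (6.22·3.72)/(6.22−3.72) ≈ 9.2554·Δt.
So d_Station 0 = 222.42, d_Station 1 = 278.37, d_Station 2 = 271.11 km.
Circle about each station: (x + 75.7)² + (y + 169.3)² = 222.42²; (x + 168.9)² + (y + 122.2)² = 278.37²; (x + 145.6)² + (y − 111.2)² = 271.11².
Subtracting pairs of circle equations eliminates x²+y² and gives linear equations (the radical axes):
-186.4 x + 94.2 y = -18952.13
-139.8 x + 561.0 y = -24858.16
Solving the 2×2 system: x ≈ 90.7, y ≈ -21.7 km.
Check against Station 0 (with the unrounded x, y): √((x + 75.7)²+(y + 169.3)²) = 222.43 ≈ 222.42 km. ✓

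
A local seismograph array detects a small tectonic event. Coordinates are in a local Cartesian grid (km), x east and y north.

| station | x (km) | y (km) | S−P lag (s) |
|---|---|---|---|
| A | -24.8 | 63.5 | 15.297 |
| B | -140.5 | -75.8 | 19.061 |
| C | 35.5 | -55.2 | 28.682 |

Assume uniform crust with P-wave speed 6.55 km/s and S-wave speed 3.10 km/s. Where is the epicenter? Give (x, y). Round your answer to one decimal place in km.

-109.1 km east, 31.9 km north

Distance from S−P lag: d = Δt · v_P v_S / (v_P − v_S) = Δt · (6.55·3.10)/(6.55−3.10) ≈ 5.8855·Δt.
So d_A = 90.03, d_B = 112.18, d_C = 168.81 km.
Circle about each station: (x + 24.8)² + (y − 63.5)² = 90.03²; (x + 140.5)² + (y + 75.8)² = 112.18²; (x − 35.5)² + (y + 55.2)² = 168.81².
Subtracting the A equation from the B and C equations removes the quadratic terms:
-231.4 x − 278.6 y = 16359.65
120.6 x − 237.4 y = -20731.42
Solving the 2×2 system: x ≈ -109.1, y ≈ 31.9 km.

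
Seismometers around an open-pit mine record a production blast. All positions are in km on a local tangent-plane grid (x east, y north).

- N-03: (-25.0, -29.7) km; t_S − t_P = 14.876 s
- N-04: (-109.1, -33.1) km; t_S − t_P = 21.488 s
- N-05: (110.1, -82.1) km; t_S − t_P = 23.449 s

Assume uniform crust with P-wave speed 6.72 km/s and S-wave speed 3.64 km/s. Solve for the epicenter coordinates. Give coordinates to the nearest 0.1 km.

x ≈ 18.6 km, y ≈ 80.1 km

Distance from S−P lag: d = Δt · v_P v_S / (v_P − v_S) = Δt · (6.72·3.64)/(6.72−3.64) ≈ 7.9418·Δt.
So d_N-03 = 118.14, d_N-04 = 170.65, d_N-05 = 186.23 km.
Circle about each station: (x + 25.0)² + (y + 29.7)² = 118.14²; (x + 109.1)² + (y + 33.1)² = 170.65²; (x − 110.1)² + (y + 82.1)² = 186.23².
Subtracting the N-03 equation from the N-04 and N-05 equations removes the quadratic terms:
-168.2 x − 6.8 y = -3673.03
270.2 x − 104.8 y = -3369.22
Solving the 2×2 system: x ≈ 18.6, y ≈ 80.1 km.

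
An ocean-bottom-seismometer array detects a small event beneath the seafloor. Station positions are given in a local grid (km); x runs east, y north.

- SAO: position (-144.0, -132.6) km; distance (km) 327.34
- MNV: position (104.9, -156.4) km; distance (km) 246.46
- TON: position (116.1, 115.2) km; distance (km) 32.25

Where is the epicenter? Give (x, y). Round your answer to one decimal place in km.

Circle about each station: (x + 144.0)² + (y + 132.6)² = 327.34²; (x − 104.9)² + (y + 156.4)² = 246.46²; (x − 116.1)² + (y − 115.2)² = 32.25².
Subtracting the SAO equation from the MNV and TON equations removes the quadratic terms:
497.8 x − 47.6 y = 43555.15
520.2 x + 495.6 y = 94542.90
Solving the 2×2 system: x ≈ 96.1, y ≈ 89.9 km.
Check against SAO (with the unrounded x, y): √((x + 144.0)²+(y + 132.6)²) = 327.34 ≈ 327.34 km. ✓

(96.1, 89.9)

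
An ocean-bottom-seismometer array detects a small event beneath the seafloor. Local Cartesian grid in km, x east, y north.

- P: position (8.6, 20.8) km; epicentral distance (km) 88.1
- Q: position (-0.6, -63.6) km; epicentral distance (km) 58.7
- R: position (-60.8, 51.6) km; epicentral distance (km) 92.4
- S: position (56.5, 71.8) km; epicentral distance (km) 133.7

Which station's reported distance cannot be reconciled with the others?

Solve using three stations at a time. Using P, Q, R (subtract circle equations pairwise → linear system) gives (x, y) ≈ (-54.6, -40.6).
Distances from that point to each station vs reported:
  P: calculated 88.1 vs reported 88.1 → residual 0.0 km
  Q: calculated 58.7 vs reported 58.7 → residual 0.0 km
  R: calculated 92.4 vs reported 92.4 → residual 0.0 km
  S: calculated 158.0 vs reported 133.7 → residual 24.3 km
P, Q, R are mutually consistent (residuals ≈ 0); S is off by 24.3 km.

S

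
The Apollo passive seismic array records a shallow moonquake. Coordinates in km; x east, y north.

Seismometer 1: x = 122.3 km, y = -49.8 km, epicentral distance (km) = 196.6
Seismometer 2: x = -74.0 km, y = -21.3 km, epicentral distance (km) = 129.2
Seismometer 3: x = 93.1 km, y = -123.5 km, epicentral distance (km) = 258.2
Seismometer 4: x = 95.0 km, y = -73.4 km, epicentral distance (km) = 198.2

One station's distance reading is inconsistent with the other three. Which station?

Solve using three stations at a time. Using Seismometer 1, Seismometer 2, Seismometer 4 (subtract circle equations pairwise → linear system) gives (x, y) ≈ (-13.2, 92.7).
Distances from that point to each station vs reported:
  Seismometer 1: calculated 196.6 vs reported 196.6 → residual 0.0 km
  Seismometer 2: calculated 129.2 vs reported 129.2 → residual 0.0 km
  Seismometer 3: calculated 240.9 vs reported 258.2 → residual 17.3 km
  Seismometer 4: calculated 198.2 vs reported 198.2 → residual 0.0 km
Seismometer 1, Seismometer 2, Seismometer 4 are mutually consistent (residuals ≈ 0); Seismometer 3 is off by 17.3 km.

Seismometer 3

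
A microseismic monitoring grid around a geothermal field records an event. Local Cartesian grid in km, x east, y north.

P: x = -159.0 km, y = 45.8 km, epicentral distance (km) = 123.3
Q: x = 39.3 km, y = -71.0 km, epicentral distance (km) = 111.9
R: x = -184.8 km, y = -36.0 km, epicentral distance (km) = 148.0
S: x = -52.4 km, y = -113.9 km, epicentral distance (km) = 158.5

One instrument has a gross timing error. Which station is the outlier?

Solve using three stations at a time. Using P, Q, R (subtract circle equations pairwise → linear system) gives (x, y) ≈ (-42.7, 5.1).
Distances from that point to each station vs reported:
  P: calculated 123.2 vs reported 123.3 → residual 0.1 km
  Q: calculated 111.8 vs reported 111.9 → residual 0.1 km
  R: calculated 148.0 vs reported 148.0 → residual 0.0 km
  S: calculated 119.4 vs reported 158.5 → residual 39.1 km
P, Q, R are mutually consistent (residuals ≈ 0); S is off by 39.1 km.

S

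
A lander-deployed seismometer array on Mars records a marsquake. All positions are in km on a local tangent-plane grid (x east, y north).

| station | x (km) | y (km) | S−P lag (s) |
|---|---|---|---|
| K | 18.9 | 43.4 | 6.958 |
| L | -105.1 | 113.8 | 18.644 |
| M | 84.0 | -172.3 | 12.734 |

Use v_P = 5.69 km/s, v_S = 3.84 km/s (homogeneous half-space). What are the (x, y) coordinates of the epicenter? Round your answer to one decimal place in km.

(67.6, -22.8)

Distance from S−P lag: d = Δt · v_P v_S / (v_P − v_S) = Δt · (5.69·3.84)/(5.69−3.84) ≈ 11.8106·Δt.
So d_K = 82.18, d_L = 220.20, d_M = 150.40 km.
Circle about each station: (x − 18.9)² + (y − 43.4)² = 82.18²; (x + 105.1)² + (y − 113.8)² = 220.20²; (x − 84.0)² + (y + 172.3)² = 150.40².
Subtracting the K equation from the L and M equations removes the quadratic terms:
-248.0 x + 140.8 y = -19978.81
130.2 x − 431.4 y = 18635.91
Solving the 2×2 system: x ≈ 67.6, y ≈ -22.8 km.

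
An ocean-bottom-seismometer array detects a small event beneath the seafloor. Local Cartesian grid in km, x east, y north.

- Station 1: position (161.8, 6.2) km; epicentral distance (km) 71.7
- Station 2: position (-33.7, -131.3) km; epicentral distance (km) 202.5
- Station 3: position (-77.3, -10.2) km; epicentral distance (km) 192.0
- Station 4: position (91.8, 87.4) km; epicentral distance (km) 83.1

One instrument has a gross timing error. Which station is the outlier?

Solve using three stations at a time. Using Station 2, Station 3, Station 4 (subtract circle equations pairwise → linear system) gives (x, y) ≈ (113.9, 7.3).
Distances from that point to each station vs reported:
  Station 1: calculated 47.9 vs reported 71.7 → residual 23.8 km
  Station 2: calculated 202.5 vs reported 202.5 → residual 0.0 km
  Station 3: calculated 192.0 vs reported 192.0 → residual 0.0 km
  Station 4: calculated 83.1 vs reported 83.1 → residual 0.0 km
Station 2, Station 3, Station 4 are mutually consistent (residuals ≈ 0); Station 1 is off by 23.8 km.

Station 1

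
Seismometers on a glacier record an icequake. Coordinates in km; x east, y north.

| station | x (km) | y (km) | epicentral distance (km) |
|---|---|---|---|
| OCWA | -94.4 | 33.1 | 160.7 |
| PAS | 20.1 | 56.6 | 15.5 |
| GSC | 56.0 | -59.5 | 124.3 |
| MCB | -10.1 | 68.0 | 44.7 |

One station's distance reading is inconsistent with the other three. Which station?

Solve using three stations at a time. Using PAS, GSC, MCB (subtract circle equations pairwise → linear system) gives (x, y) ≈ (34.3, 62.9).
Distances from that point to each station vs reported:
  OCWA: calculated 132.1 vs reported 160.7 → residual 28.6 km
  PAS: calculated 15.6 vs reported 15.5 → residual 0.1 km
  GSC: calculated 124.3 vs reported 124.3 → residual 0.0 km
  MCB: calculated 44.7 vs reported 44.7 → residual 0.0 km
PAS, GSC, MCB are mutually consistent (residuals ≈ 0); OCWA is off by 28.6 km.

OCWA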